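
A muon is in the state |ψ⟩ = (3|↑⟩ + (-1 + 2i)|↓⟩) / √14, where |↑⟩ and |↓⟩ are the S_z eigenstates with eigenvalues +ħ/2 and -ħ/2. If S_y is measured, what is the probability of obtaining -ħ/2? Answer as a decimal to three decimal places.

|-y⟩ = (|↑⟩ - i|↓⟩)/√2, so ⟨-y|ψ⟩ = (1 - i) / (√2·√14).
P = |1 - i|² / 28 = 2/28.

0.071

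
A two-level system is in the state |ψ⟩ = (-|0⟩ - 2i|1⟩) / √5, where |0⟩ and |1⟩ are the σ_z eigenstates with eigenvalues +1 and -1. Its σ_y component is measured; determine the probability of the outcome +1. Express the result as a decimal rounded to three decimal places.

|+y⟩ = (|0⟩ + i|1⟩)/√2, so ⟨+y|ψ⟩ = (-3) / (√2·√5).
P = |-3|² / 10 = 9/10.

0.900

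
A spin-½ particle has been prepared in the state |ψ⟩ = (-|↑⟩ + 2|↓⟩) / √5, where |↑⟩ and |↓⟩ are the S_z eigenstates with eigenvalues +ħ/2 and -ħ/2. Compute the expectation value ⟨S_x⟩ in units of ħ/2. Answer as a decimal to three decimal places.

-0.800

⟨σ_x⟩ = 2 Re(a* b)/(|a|²+|b|²) with a = -1, b = 2.
a* b = -2, so ⟨σ_x⟩ = -4/5.
⟨S_x⟩ = (ħ/2)·⟨σ_x⟩.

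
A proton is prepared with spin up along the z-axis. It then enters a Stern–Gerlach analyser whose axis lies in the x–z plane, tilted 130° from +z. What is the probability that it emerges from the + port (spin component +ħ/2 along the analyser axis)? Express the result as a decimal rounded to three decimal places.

0.179

For spin-½, the probability of finding spin-up along an axis at angle θ to the initial spin direction is cos²(θ/2); spin-down is sin²(θ/2).
θ = 130°, so P = cos²(65°) ≈ 0.179.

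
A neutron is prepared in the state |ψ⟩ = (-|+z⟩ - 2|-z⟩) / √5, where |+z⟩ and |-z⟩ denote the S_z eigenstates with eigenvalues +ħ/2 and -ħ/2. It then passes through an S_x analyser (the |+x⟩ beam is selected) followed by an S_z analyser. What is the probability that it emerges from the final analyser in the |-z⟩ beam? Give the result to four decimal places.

First analyser (S_x): P(|+x⟩) = |⟨+x|ψ⟩|² = 9/10.
After stage 1 the state is |+x⟩; P(|-z⟩) = |⟨-z|+x⟩|² = 1/2.
Joint probability = 9/10 × 1/2 = 0.4500.

0.4500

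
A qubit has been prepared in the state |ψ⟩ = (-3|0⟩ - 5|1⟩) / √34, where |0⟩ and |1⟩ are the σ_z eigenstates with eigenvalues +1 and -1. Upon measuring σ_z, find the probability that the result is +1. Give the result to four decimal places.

The +1 outcome corresponds to |0⟩. Its amplitude in |ψ⟩ is -3/√34.
P = |-3|² / 34 = 9/34.

0.2647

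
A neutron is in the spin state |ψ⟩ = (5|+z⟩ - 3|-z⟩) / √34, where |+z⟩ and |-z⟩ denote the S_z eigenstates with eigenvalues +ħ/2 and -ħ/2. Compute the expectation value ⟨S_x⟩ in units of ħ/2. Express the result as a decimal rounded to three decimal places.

-0.882

⟨σ_x⟩ = 2 Re(a* b)/(|a|²+|b|²) with a = 5, b = -3.
a* b = -15, so ⟨σ_x⟩ = -30/34.
⟨S_x⟩ = (ħ/2)·⟨σ_x⟩.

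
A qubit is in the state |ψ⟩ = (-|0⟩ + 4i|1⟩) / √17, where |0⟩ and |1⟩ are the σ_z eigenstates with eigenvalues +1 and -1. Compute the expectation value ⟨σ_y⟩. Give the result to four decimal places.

⟨σ_y⟩ = 2 Im(a* b)/(|a|²+|b|²) with a = -1, b = 4i.
a* b = -4i, so ⟨σ_y⟩ = -8/17.

-0.4706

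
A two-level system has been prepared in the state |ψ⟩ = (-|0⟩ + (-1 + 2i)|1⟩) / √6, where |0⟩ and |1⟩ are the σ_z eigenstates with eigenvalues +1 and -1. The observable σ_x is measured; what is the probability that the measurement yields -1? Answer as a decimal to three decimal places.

|-x⟩ = (|0⟩ - |1⟩)/√2, so ⟨-x|ψ⟩ = (-2i) / (√2·√6).
P = |-2i|² / 12 = 4/12.

0.333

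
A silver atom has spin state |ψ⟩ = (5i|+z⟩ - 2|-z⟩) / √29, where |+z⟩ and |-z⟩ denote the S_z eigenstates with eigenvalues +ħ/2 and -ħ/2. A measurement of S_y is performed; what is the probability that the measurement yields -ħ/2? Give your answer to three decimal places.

|-y⟩ = (|+z⟩ - i|-z⟩)/√2, so ⟨-y|ψ⟩ = (3i) / (√2·√29).
P = |3i|² / 58 = 9/58.

0.155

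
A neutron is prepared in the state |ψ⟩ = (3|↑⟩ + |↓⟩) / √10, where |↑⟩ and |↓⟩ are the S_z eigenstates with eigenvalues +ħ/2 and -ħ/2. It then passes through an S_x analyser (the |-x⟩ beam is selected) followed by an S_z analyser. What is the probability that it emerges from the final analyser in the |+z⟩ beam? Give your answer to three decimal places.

First analyser (S_x): P(|-x⟩) = |⟨-x|ψ⟩|² = 4/20.
After stage 1 the state is |-x⟩; P(|+z⟩) = |⟨+z|-x⟩|² = 1/2.
Joint probability = 4/20 × 1/2 = 0.100.

0.100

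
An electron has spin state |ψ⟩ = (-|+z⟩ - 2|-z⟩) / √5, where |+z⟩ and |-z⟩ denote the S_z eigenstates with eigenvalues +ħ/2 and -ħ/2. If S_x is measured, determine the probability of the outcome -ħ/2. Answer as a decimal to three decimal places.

0.100

|-x⟩ = (|+z⟩ - |-z⟩)/√2, so ⟨-x|ψ⟩ = (1) / (√2·√5).
P = |1|² / 10 = 1/10.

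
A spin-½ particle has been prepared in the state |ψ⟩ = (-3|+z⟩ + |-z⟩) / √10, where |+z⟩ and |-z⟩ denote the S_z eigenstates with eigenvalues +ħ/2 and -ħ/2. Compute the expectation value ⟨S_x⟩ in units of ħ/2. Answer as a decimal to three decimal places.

⟨σ_x⟩ = 2 Re(a* b)/(|a|²+|b|²) with a = -3, b = 1.
a* b = -3, so ⟨σ_x⟩ = -6/10.
⟨S_x⟩ = (ħ/2)·⟨σ_x⟩.

-0.600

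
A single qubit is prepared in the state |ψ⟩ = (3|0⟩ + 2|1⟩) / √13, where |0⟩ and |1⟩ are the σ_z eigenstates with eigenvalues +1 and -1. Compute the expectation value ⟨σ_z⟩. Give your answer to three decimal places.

⟨σ_z⟩ = |a|² - |b|² divided by |a|²+|b|², with a, b the |0⟩, |1⟩ amplitudes.
= (9 - 4)/13 = 5/13.

0.385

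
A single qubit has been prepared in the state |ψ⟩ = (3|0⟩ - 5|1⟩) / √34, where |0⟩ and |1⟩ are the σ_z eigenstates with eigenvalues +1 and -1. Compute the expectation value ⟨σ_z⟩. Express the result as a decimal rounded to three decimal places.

⟨σ_z⟩ = |a|² - |b|² divided by |a|²+|b|², with a, b the |0⟩, |1⟩ amplitudes.
= (9 - 25)/34 = -16/34.

-0.471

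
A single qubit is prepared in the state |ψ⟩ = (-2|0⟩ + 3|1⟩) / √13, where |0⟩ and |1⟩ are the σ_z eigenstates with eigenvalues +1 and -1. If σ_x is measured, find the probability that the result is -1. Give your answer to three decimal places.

0.962

|-x⟩ = (|0⟩ - |1⟩)/√2, so ⟨-x|ψ⟩ = (-5) / (√2·√13).
P = |-5|² / 26 = 25/26.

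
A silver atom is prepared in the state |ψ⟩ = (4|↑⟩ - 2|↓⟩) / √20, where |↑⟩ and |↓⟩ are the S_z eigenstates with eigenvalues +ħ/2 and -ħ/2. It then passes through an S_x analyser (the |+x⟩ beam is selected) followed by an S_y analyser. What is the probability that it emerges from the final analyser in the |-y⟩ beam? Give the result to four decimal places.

0.0500

First analyser (S_x): P(|+x⟩) = |⟨+x|ψ⟩|² = 4/40.
After stage 1 the state is |+x⟩; P(|-y⟩) = |⟨-y|+x⟩|² = 1/2.
Joint probability = 4/40 × 1/2 = 0.0500.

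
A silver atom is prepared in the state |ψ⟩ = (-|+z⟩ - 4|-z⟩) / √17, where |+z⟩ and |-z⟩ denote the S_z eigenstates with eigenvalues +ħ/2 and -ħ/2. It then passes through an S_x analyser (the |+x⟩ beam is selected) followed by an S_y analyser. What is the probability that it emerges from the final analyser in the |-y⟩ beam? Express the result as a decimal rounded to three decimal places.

0.368

First analyser (S_x): P(|+x⟩) = |⟨+x|ψ⟩|² = 25/34.
After stage 1 the state is |+x⟩; P(|-y⟩) = |⟨-y|+x⟩|² = 1/2.
Joint probability = 25/34 × 1/2 = 0.368.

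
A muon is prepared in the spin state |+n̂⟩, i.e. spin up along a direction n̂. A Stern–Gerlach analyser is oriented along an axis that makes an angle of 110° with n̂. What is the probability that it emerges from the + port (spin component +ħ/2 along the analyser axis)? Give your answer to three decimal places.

0.329

For spin-½, the probability of finding spin-up along an axis at angle θ to the initial spin direction is cos²(θ/2); spin-down is sin²(θ/2).
θ = 110°, so P = cos²(55°) ≈ 0.329.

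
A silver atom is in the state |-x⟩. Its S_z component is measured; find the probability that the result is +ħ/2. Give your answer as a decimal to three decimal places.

0.500

In the S_z basis, |-x⟩ = (|↑⟩ - |↓⟩)/√2 and |+z⟩ = |↑⟩.
|⟨+z|-x⟩|² = 1/2.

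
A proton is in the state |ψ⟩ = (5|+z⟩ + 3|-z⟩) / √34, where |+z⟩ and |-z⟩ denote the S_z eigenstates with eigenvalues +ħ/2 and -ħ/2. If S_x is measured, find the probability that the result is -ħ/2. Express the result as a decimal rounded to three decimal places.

|-x⟩ = (|+z⟩ - |-z⟩)/√2, so ⟨-x|ψ⟩ = (2) / (√2·√34).
P = |2|² / 68 = 4/68.

0.059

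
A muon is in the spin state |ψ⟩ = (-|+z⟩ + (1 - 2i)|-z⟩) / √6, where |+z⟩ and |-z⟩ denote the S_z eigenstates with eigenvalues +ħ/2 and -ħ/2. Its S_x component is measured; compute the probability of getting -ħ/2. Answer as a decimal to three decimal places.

0.667

|-x⟩ = (|+z⟩ - |-z⟩)/√2, so ⟨-x|ψ⟩ = (-2 + 2i) / (√2·√6).
P = |-2 + 2i|² / 12 = 8/12.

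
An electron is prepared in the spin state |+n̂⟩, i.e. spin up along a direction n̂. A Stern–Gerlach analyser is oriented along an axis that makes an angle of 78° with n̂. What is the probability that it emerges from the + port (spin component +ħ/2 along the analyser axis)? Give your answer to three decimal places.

For spin-½, the probability of finding spin-up along an axis at angle θ to the initial spin direction is cos²(θ/2); spin-down is sin²(θ/2).
θ = 78°, so P = cos²(39°) ≈ 0.604.

0.604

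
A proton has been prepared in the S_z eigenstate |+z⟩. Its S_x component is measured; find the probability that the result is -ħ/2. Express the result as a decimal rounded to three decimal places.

0.500

In the S_z basis, |+z⟩ = |↑⟩ and |-x⟩ = (|↑⟩ - |↓⟩)/√2.
|⟨-x|+z⟩|² = 1/2.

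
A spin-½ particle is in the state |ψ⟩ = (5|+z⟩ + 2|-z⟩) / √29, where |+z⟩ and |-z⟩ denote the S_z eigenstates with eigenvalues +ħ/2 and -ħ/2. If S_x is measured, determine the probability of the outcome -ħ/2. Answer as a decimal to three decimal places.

0.155

|-x⟩ = (|+z⟩ - |-z⟩)/√2, so ⟨-x|ψ⟩ = (3) / (√2·√29).
P = |3|² / 58 = 9/58.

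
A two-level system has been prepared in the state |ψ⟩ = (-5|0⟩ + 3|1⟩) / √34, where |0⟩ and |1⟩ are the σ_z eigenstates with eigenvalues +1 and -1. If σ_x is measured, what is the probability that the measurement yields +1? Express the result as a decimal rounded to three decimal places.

0.059

|+x⟩ = (|0⟩ + |1⟩)/√2, so ⟨+x|ψ⟩ = (-2) / (√2·√34).
P = |-2|² / 68 = 4/68.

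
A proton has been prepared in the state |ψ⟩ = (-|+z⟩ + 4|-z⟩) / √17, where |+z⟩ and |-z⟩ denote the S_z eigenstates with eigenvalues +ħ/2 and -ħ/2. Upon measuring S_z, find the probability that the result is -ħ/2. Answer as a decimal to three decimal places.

0.941

The -ħ/2 outcome corresponds to |-z⟩. Its amplitude in |ψ⟩ is 4/√17.
P = |4|² / 17 = 16/17.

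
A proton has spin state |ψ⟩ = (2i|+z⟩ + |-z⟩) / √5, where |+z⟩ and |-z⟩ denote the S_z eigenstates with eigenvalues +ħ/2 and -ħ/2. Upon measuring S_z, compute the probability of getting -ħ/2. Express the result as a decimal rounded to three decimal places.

The -ħ/2 outcome corresponds to |-z⟩. Its amplitude in |ψ⟩ is 1/√5.
P = |1|² / 5 = 1/5.

0.200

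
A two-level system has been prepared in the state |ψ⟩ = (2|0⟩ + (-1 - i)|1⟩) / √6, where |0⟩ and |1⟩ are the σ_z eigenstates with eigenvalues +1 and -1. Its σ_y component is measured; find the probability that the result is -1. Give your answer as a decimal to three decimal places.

0.833

|-y⟩ = (|0⟩ - i|1⟩)/√2, so ⟨-y|ψ⟩ = (3 - i) / (√2·√6).
P = |3 - i|² / 12 = 10/12.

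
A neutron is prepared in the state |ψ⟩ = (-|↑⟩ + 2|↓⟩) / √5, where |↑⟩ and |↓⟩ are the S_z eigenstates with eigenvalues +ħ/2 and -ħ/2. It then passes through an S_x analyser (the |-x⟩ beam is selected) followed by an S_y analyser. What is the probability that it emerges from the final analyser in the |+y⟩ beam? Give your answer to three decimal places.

0.450

First analyser (S_x): P(|-x⟩) = |⟨-x|ψ⟩|² = 9/10.
After stage 1 the state is |-x⟩; P(|+y⟩) = |⟨+y|-x⟩|² = 1/2.
Joint probability = 9/10 × 1/2 = 0.450.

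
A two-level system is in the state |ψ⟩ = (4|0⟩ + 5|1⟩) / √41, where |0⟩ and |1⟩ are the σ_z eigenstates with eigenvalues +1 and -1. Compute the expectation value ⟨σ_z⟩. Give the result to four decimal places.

⟨σ_z⟩ = |a|² - |b|² divided by |a|²+|b|², with a, b the |0⟩, |1⟩ amplitudes.
= (16 - 25)/41 = -9/41.

-0.2195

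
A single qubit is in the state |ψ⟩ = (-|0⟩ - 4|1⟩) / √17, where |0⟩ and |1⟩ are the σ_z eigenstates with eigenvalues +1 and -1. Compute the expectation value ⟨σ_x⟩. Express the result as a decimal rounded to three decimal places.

0.471

⟨σ_x⟩ = 2 Re(a* b)/(|a|²+|b|²) with a = -1, b = -4.
a* b = 4, so ⟨σ_x⟩ = 8/17.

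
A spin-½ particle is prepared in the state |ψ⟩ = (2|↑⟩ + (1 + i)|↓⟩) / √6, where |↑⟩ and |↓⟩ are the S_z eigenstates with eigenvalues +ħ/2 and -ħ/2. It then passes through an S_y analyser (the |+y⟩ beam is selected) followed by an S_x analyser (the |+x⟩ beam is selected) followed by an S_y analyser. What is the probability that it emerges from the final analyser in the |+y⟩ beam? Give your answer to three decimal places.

0.208

First analyser (S_y): P(|+y⟩) = |⟨+y|ψ⟩|² = 10/12.
After stage 1 the state is |+y⟩; P(|+x⟩) = |⟨+x|+y⟩|² = 1/2.
After stage 2 the state is |+x⟩; P(|+y⟩) = |⟨+y|+x⟩|² = 1/2.
Joint probability = 10/12 × 1/2 × 1/2 = 0.208.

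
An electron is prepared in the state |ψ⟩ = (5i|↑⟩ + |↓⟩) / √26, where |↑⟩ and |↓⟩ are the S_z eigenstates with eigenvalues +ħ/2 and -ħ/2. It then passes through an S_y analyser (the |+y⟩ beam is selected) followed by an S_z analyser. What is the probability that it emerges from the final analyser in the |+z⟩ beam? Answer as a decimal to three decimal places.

First analyser (S_y): P(|+y⟩) = |⟨+y|ψ⟩|² = 16/52.
After stage 1 the state is |+y⟩; P(|+z⟩) = |⟨+z|+y⟩|² = 1/2.
Joint probability = 16/52 × 1/2 = 0.154.

0.154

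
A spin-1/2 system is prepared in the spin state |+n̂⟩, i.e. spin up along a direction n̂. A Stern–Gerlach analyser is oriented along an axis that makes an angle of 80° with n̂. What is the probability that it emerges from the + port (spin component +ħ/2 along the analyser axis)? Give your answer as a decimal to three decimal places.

For spin-½, the probability of finding spin-up along an axis at angle θ to the initial spin direction is cos²(θ/2); spin-down is sin²(θ/2).
θ = 80°, so P = cos²(40°) ≈ 0.587.

0.587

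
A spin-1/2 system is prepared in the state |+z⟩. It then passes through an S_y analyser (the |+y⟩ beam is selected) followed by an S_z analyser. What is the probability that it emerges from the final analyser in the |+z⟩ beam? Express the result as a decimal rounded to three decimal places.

0.250

First analyser (S_y): from |+z⟩, P(|+y⟩) = 1/2.
After stage 1 the state is |+y⟩; P(|+z⟩) = |⟨+z|+y⟩|² = 1/2.
Joint probability = 1/2 × 1/2 = 0.250.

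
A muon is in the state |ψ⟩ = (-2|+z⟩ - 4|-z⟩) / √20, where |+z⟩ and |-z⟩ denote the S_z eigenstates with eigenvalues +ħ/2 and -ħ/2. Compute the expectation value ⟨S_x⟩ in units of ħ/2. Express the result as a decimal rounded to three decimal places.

0.800

⟨σ_x⟩ = 2 Re(a* b)/(|a|²+|b|²) with a = -2, b = -4.
a* b = 8, so ⟨σ_x⟩ = 16/20.
⟨S_x⟩ = (ħ/2)·⟨σ_x⟩.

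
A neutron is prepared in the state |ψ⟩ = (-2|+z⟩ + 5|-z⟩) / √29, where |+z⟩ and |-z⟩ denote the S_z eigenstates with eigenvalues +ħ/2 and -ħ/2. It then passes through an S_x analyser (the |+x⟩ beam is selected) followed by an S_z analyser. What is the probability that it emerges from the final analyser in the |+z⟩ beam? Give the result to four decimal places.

0.0776

First analyser (S_x): P(|+x⟩) = |⟨+x|ψ⟩|² = 9/58.
After stage 1 the state is |+x⟩; P(|+z⟩) = |⟨+z|+x⟩|² = 1/2.
Joint probability = 9/58 × 1/2 = 0.0776.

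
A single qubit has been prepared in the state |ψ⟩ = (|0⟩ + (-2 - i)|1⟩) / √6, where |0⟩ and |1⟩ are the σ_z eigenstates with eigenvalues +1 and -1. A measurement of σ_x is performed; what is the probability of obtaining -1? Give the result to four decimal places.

0.8333

|-x⟩ = (|0⟩ - |1⟩)/√2, so ⟨-x|ψ⟩ = (3 + i) / (√2·√6).
P = |3 + i|² / 12 = 10/12.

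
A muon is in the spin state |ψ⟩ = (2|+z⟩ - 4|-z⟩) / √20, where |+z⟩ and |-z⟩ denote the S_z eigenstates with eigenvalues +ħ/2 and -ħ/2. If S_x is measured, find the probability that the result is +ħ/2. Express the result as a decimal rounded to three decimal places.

0.100

|+x⟩ = (|+z⟩ + |-z⟩)/√2, so ⟨+x|ψ⟩ = (-2) / (√2·√20).
P = |-2|² / 40 = 4/40.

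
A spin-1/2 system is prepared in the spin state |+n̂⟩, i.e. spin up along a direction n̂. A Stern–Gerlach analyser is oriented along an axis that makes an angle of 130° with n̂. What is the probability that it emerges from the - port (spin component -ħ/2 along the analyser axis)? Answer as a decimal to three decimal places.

For spin-½, the probability of finding spin-up along an axis at angle θ to the initial spin direction is cos²(θ/2); spin-down is sin²(θ/2).
θ = 130°, so P = sin²(65°) ≈ 0.821.

0.821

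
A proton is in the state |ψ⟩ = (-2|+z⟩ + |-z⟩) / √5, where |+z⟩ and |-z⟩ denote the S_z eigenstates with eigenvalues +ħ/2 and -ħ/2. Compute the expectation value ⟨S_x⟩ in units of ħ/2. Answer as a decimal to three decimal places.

-0.800

⟨σ_x⟩ = 2 Re(a* b)/(|a|²+|b|²) with a = -2, b = 1.
a* b = -2, so ⟨σ_x⟩ = -4/5.
⟨S_x⟩ = (ħ/2)·⟨σ_x⟩.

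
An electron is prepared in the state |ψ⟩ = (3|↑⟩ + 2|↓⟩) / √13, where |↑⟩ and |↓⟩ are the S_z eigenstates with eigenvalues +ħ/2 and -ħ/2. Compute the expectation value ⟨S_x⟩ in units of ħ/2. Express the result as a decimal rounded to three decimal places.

0.923

⟨σ_x⟩ = 2 Re(a* b)/(|a|²+|b|²) with a = 3, b = 2.
a* b = 6, so ⟨σ_x⟩ = 12/13.
⟨S_x⟩ = (ħ/2)·⟨σ_x⟩.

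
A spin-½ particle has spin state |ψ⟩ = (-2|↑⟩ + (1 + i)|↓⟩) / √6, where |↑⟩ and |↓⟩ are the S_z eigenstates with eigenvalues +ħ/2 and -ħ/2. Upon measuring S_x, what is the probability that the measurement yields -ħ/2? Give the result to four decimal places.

0.8333

|-x⟩ = (|↑⟩ - |↓⟩)/√2, so ⟨-x|ψ⟩ = (-3 - i) / (√2·√6).
P = |-3 - i|² / 12 = 10/12.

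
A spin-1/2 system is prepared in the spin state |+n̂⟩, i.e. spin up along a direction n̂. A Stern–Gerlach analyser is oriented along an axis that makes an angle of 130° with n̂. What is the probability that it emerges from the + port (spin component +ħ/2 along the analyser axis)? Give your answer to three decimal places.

For spin-½, the probability of finding spin-up along an axis at angle θ to the initial spin direction is cos²(θ/2); spin-down is sin²(θ/2).
θ = 130°, so P = cos²(65°) ≈ 0.179.

0.179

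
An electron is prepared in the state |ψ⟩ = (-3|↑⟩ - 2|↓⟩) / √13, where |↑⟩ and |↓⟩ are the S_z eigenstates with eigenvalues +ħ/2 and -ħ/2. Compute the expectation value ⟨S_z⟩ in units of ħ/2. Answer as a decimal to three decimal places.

0.385

⟨σ_z⟩ = |a|² - |b|² divided by |a|²+|b|², with a, b the |↑⟩, |↓⟩ amplitudes.
= (9 - 4)/13 = 5/13.
⟨S_z⟩ = (ħ/2)·⟨σ_z⟩.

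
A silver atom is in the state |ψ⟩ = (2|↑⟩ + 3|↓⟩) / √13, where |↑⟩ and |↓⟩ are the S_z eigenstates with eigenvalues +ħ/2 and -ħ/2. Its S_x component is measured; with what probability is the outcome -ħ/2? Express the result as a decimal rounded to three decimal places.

|-x⟩ = (|↑⟩ - |↓⟩)/√2, so ⟨-x|ψ⟩ = (-1) / (√2·√13).
P = |-1|² / 26 = 1/26.

0.038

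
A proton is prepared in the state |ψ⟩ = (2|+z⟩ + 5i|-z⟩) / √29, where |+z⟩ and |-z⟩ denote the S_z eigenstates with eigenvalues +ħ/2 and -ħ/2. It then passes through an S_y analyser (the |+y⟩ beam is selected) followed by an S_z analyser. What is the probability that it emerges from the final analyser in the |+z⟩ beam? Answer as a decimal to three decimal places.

0.422

First analyser (S_y): P(|+y⟩) = |⟨+y|ψ⟩|² = 49/58.
After stage 1 the state is |+y⟩; P(|+z⟩) = |⟨+z|+y⟩|² = 1/2.
Joint probability = 49/58 × 1/2 = 0.422.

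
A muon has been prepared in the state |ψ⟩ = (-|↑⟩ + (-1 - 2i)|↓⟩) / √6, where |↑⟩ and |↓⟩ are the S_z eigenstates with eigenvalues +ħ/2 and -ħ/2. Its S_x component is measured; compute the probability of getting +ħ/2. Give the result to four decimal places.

0.6667

|+x⟩ = (|↑⟩ + |↓⟩)/√2, so ⟨+x|ψ⟩ = (-2 - 2i) / (√2·√6).
P = |-2 - 2i|² / 12 = 8/12.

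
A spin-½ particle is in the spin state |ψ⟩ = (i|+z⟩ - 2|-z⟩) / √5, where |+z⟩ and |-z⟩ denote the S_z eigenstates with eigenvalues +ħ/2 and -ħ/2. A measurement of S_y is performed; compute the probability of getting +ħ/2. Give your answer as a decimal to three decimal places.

0.900

|+y⟩ = (|+z⟩ + i|-z⟩)/√2, so ⟨+y|ψ⟩ = (3i) / (√2·√5).
P = |3i|² / 10 = 9/10.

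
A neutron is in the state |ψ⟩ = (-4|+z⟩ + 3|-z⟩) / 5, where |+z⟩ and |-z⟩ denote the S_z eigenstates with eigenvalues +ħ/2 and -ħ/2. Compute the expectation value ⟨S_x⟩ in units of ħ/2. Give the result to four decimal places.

⟨σ_x⟩ = 2 Re(a* b)/(|a|²+|b|²) with a = -4, b = 3.
a* b = -12, so ⟨σ_x⟩ = -24/25.
⟨S_x⟩ = (ħ/2)·⟨σ_x⟩.

-0.9600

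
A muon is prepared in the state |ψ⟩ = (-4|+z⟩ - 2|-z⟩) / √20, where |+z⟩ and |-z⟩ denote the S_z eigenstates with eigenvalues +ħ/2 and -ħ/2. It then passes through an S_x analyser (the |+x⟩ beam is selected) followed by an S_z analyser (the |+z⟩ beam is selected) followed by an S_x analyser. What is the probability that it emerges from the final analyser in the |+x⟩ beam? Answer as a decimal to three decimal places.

0.225

First analyser (S_x): P(|+x⟩) = |⟨+x|ψ⟩|² = 36/40.
After stage 1 the state is |+x⟩; P(|+z⟩) = |⟨+z|+x⟩|² = 1/2.
After stage 2 the state is |+z⟩; P(|+x⟩) = |⟨+x|+z⟩|² = 1/2.
Joint probability = 36/40 × 1/2 × 1/2 = 0.225.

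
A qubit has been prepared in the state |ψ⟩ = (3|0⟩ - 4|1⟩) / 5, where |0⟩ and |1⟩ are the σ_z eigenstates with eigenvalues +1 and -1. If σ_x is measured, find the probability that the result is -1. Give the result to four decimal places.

0.9800

|-x⟩ = (|0⟩ - |1⟩)/√2, so ⟨-x|ψ⟩ = (7) / (√2·5).
P = |7|² / 50 = 49/50.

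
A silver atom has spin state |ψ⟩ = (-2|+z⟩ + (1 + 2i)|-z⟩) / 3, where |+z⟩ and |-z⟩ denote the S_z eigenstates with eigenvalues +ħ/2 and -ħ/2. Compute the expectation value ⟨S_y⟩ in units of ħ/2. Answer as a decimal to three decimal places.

⟨σ_y⟩ = 2 Im(a* b)/(|a|²+|b|²) with a = -2, b = (1 + 2i).
a* b = (-2 - 4i), so ⟨σ_y⟩ = -8/9.
⟨S_y⟩ = (ħ/2)·⟨σ_y⟩.

-0.889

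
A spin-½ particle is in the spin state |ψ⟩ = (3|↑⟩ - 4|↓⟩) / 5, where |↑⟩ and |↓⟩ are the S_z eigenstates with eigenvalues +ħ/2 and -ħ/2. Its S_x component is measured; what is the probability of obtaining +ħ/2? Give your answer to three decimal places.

0.020

|+x⟩ = (|↑⟩ + |↓⟩)/√2, so ⟨+x|ψ⟩ = (-1) / (√2·5).
P = |-1|² / 50 = 1/50.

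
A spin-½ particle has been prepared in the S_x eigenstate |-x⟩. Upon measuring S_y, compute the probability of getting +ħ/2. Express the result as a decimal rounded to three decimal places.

In the S_z basis, |-x⟩ = (|↑⟩ - |↓⟩)/√2 and |+y⟩ = (|↑⟩ + i|↓⟩)/√2.
|⟨+y|-x⟩|² = 1/2.

0.500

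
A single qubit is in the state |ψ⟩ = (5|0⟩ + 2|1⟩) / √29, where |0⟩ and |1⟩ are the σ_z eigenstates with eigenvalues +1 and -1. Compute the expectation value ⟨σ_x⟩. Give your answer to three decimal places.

⟨σ_x⟩ = 2 Re(a* b)/(|a|²+|b|²) with a = 5, b = 2.
a* b = 10, so ⟨σ_x⟩ = 20/29.

0.690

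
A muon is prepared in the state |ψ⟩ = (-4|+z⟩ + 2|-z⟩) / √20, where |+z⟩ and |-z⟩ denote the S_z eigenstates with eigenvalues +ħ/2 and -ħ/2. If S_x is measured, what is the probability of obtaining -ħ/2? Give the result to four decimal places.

|-x⟩ = (|+z⟩ - |-z⟩)/√2, so ⟨-x|ψ⟩ = (-6) / (√2·√20).
P = |-6|² / 40 = 36/40.

0.9000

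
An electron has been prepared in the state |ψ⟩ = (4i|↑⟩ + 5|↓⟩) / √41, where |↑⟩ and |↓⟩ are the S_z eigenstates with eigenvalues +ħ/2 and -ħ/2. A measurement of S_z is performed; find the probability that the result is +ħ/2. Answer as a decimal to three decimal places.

The +ħ/2 outcome corresponds to |↑⟩. Its amplitude in |ψ⟩ is 4i/√41.
P = |4i|² / 41 = 16/41.

0.390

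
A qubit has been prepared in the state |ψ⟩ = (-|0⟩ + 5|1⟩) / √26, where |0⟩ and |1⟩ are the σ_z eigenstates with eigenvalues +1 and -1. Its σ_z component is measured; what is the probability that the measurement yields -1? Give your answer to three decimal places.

The -1 outcome corresponds to |1⟩. Its amplitude in |ψ⟩ is 5/√26.
P = |5|² / 26 = 25/26.

0.962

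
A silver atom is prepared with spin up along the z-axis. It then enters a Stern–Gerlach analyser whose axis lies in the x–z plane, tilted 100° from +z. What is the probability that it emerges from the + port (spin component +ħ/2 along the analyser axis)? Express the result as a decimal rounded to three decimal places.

0.413

For spin-½, the probability of finding spin-up along an axis at angle θ to the initial spin direction is cos²(θ/2); spin-down is sin²(θ/2).
θ = 100°, so P = cos²(50°) ≈ 0.413.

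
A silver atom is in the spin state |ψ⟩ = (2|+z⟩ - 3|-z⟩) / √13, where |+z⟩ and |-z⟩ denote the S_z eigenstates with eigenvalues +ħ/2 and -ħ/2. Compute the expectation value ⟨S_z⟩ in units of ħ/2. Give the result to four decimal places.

-0.3846

⟨σ_z⟩ = |a|² - |b|² divided by |a|²+|b|², with a, b the |+z⟩, |-z⟩ amplitudes.
= (4 - 9)/13 = -5/13.
⟨S_z⟩ = (ħ/2)·⟨σ_z⟩.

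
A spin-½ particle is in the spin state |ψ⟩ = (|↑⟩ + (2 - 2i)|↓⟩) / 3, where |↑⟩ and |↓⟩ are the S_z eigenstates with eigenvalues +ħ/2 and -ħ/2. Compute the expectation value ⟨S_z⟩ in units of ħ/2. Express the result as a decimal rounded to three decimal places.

-0.778

⟨σ_z⟩ = |a|² - |b|² divided by |a|²+|b|², with a, b the |↑⟩, |↓⟩ amplitudes.
= (1 - 8)/9 = -7/9.
⟨S_z⟩ = (ħ/2)·⟨σ_z⟩.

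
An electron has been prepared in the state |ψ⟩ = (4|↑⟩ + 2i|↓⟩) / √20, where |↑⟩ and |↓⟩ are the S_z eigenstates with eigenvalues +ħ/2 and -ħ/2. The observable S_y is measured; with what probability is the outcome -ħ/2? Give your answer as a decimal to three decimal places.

|-y⟩ = (|↑⟩ - i|↓⟩)/√2, so ⟨-y|ψ⟩ = (2) / (√2·√20).
P = |2|² / 40 = 4/40.

0.100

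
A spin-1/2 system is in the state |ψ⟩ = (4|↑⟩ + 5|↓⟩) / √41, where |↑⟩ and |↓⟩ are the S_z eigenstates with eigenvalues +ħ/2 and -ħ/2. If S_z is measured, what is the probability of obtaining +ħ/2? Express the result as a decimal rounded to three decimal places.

The +ħ/2 outcome corresponds to |↑⟩. Its amplitude in |ψ⟩ is 4/√41.
P = |4|² / 41 = 16/41.

0.390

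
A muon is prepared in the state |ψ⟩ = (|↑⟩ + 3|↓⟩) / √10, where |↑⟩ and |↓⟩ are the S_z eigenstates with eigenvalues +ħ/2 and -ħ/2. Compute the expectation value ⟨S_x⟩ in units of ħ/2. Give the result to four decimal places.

⟨σ_x⟩ = 2 Re(a* b)/(|a|²+|b|²) with a = 1, b = 3.
a* b = 3, so ⟨σ_x⟩ = 6/10.
⟨S_x⟩ = (ħ/2)·⟨σ_x⟩.

0.6000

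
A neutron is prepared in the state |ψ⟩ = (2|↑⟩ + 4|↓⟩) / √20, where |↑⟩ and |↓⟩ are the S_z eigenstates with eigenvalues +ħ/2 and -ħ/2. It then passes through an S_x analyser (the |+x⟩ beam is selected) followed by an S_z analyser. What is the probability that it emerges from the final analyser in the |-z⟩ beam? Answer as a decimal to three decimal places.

First analyser (S_x): P(|+x⟩) = |⟨+x|ψ⟩|² = 36/40.
After stage 1 the state is |+x⟩; P(|-z⟩) = |⟨-z|+x⟩|² = 1/2.
Joint probability = 36/40 × 1/2 = 0.450.

0.450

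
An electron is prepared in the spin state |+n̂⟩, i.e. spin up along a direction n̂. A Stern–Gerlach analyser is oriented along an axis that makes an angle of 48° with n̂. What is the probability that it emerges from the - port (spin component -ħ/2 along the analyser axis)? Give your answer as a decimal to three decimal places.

For spin-½, the probability of finding spin-up along an axis at angle θ to the initial spin direction is cos²(θ/2); spin-down is sin²(θ/2).
θ = 48°, so P = sin²(24°) ≈ 0.165.

0.165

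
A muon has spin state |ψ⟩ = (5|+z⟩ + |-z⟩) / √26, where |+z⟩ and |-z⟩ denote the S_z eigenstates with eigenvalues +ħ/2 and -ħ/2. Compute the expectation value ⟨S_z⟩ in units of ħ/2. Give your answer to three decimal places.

⟨σ_z⟩ = |a|² - |b|² divided by |a|²+|b|², with a, b the |+z⟩, |-z⟩ amplitudes.
= (25 - 1)/26 = 24/26.
⟨S_z⟩ = (ħ/2)·⟨σ_z⟩.

0.923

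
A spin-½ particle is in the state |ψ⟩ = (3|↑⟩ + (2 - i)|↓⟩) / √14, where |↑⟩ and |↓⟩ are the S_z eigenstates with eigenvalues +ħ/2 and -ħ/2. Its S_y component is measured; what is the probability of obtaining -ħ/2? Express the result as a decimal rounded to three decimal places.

0.714

|-y⟩ = (|↑⟩ - i|↓⟩)/√2, so ⟨-y|ψ⟩ = (4 + 2i) / (√2·√14).
P = |4 + 2i|² / 28 = 20/28.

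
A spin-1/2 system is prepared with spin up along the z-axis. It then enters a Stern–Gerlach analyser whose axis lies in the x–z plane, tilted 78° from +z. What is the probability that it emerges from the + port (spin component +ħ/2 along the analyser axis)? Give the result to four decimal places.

0.6040

For spin-½, the probability of finding spin-up along an axis at angle θ to the initial spin direction is cos²(θ/2); spin-down is sin²(θ/2).
θ = 78°, so P = cos²(39°) ≈ 0.6040.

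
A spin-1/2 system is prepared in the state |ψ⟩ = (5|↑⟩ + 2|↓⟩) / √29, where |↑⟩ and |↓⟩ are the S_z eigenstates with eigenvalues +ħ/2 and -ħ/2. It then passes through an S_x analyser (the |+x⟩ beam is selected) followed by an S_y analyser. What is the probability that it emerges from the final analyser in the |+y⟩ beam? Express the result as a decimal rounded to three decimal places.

First analyser (S_x): P(|+x⟩) = |⟨+x|ψ⟩|² = 49/58.
After stage 1 the state is |+x⟩; P(|+y⟩) = |⟨+y|+x⟩|² = 1/2.
Joint probability = 49/58 × 1/2 = 0.422.

0.422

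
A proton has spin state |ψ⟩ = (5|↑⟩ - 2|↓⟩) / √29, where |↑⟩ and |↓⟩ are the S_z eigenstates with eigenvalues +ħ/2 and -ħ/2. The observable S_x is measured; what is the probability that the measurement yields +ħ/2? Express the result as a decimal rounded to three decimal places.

|+x⟩ = (|↑⟩ + |↓⟩)/√2, so ⟨+x|ψ⟩ = (3) / (√2·√29).
P = |3|² / 58 = 9/58.

0.155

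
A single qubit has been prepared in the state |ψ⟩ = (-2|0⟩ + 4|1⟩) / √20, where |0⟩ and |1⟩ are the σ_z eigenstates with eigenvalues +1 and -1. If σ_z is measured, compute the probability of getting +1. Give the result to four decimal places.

The +1 outcome corresponds to |0⟩. Its amplitude in |ψ⟩ is -2/√20.
P = |-2|² / 20 = 4/20.

0.2000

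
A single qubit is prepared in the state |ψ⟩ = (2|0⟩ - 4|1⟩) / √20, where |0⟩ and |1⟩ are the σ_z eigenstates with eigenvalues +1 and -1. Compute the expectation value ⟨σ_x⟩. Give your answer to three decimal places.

⟨σ_x⟩ = 2 Re(a* b)/(|a|²+|b|²) with a = 2, b = -4.
a* b = -8, so ⟨σ_x⟩ = -16/20.

-0.800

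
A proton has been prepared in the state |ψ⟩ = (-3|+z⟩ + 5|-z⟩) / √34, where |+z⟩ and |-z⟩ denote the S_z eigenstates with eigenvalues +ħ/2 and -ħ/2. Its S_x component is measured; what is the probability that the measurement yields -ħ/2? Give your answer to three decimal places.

0.941

|-x⟩ = (|+z⟩ - |-z⟩)/√2, so ⟨-x|ψ⟩ = (-8) / (√2·√34).
P = |-8|² / 68 = 64/68.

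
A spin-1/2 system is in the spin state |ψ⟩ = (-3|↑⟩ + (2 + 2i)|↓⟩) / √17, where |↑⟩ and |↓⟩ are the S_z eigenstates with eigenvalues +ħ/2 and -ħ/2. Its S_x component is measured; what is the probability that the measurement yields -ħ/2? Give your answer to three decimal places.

|-x⟩ = (|↑⟩ - |↓⟩)/√2, so ⟨-x|ψ⟩ = (-5 - 2i) / (√2·√17).
P = |-5 - 2i|² / 34 = 29/34.

0.853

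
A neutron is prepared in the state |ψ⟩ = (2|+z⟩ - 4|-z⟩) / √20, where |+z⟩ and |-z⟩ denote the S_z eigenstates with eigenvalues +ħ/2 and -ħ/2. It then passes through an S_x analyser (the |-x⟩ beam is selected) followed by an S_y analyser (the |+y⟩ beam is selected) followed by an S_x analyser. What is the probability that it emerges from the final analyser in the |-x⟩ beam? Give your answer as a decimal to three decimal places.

0.225

First analyser (S_x): P(|-x⟩) = |⟨-x|ψ⟩|² = 36/40.
After stage 1 the state is |-x⟩; P(|+y⟩) = |⟨+y|-x⟩|² = 1/2.
After stage 2 the state is |+y⟩; P(|-x⟩) = |⟨-x|+y⟩|² = 1/2.
Joint probability = 36/40 × 1/2 × 1/2 = 0.225.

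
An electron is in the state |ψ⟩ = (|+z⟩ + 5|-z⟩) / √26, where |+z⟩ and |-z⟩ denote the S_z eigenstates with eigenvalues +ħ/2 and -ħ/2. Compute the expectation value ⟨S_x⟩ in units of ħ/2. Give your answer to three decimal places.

⟨σ_x⟩ = 2 Re(a* b)/(|a|²+|b|²) with a = 1, b = 5.
a* b = 5, so ⟨σ_x⟩ = 10/26.
⟨S_x⟩ = (ħ/2)·⟨σ_x⟩.

0.385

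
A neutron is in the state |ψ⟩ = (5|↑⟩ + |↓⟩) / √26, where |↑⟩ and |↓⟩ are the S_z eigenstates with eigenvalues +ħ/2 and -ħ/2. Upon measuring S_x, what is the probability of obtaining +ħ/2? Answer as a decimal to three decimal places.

0.692

|+x⟩ = (|↑⟩ + |↓⟩)/√2, so ⟨+x|ψ⟩ = (6) / (√2·√26).
P = |6|² / 52 = 36/52.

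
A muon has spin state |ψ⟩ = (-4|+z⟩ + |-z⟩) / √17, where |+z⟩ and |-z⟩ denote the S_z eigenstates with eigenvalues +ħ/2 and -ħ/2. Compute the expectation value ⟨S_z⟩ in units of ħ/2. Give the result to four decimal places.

0.8824

⟨σ_z⟩ = |a|² - |b|² divided by |a|²+|b|², with a, b the |+z⟩, |-z⟩ amplitudes.
= (16 - 1)/17 = 15/17.
⟨S_z⟩ = (ħ/2)·⟨σ_z⟩.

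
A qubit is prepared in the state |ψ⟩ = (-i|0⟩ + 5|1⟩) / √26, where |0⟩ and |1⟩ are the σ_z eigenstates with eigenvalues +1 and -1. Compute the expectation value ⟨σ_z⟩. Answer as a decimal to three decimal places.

-0.923

⟨σ_z⟩ = |a|² - |b|² divided by |a|²+|b|², with a, b the |0⟩, |1⟩ amplitudes.
= (1 - 25)/26 = -24/26.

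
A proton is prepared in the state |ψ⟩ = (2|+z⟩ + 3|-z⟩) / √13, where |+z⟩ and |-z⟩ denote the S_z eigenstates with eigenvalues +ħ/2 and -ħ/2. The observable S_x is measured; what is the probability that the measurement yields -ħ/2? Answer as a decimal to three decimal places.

0.038

|-x⟩ = (|+z⟩ - |-z⟩)/√2, so ⟨-x|ψ⟩ = (-1) / (√2·√13).
P = |-1|² / 26 = 1/26.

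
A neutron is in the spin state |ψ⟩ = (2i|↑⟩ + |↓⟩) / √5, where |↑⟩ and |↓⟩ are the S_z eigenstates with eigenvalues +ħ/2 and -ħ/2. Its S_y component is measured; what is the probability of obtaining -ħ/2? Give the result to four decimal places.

|-y⟩ = (|↑⟩ - i|↓⟩)/√2, so ⟨-y|ψ⟩ = (3i) / (√2·√5).
P = |3i|² / 10 = 9/10.

0.9000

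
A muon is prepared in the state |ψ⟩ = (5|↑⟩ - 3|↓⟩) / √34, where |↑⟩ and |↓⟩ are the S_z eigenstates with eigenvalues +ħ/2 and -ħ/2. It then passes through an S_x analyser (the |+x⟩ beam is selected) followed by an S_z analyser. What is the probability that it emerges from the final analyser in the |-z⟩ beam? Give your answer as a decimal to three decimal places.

First analyser (S_x): P(|+x⟩) = |⟨+x|ψ⟩|² = 4/68.
After stage 1 the state is |+x⟩; P(|-z⟩) = |⟨-z|+x⟩|² = 1/2.
Joint probability = 4/68 × 1/2 = 0.029.

0.029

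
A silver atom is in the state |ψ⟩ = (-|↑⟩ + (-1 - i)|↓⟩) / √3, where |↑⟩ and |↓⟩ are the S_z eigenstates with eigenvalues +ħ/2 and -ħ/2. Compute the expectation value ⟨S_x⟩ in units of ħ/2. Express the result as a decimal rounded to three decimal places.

0.667

⟨σ_x⟩ = 2 Re(a* b)/(|a|²+|b|²) with a = -1, b = (-1 - i).
a* b = (1 + i), so ⟨σ_x⟩ = 2/3.
⟨S_x⟩ = (ħ/2)·⟨σ_x⟩.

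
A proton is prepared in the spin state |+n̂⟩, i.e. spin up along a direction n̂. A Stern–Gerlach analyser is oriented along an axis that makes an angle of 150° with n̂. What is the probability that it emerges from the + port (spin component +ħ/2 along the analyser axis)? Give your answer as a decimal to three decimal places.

For spin-½, the probability of finding spin-up along an axis at angle θ to the initial spin direction is cos²(θ/2); spin-down is sin²(θ/2).
θ = 150°, so P = cos²(75°) ≈ 0.067.

0.067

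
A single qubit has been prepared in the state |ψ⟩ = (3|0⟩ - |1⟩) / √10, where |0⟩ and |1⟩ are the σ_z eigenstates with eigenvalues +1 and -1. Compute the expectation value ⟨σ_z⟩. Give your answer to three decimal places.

0.800

⟨σ_z⟩ = |a|² - |b|² divided by |a|²+|b|², with a, b the |0⟩, |1⟩ amplitudes.
= (9 - 1)/10 = 8/10.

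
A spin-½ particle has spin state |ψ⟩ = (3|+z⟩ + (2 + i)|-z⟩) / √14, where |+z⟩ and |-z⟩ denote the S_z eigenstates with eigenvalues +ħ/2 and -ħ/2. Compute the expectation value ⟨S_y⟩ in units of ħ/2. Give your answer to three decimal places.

⟨σ_y⟩ = 2 Im(a* b)/(|a|²+|b|²) with a = 3, b = (2 + i).
a* b = (6 + 3i), so ⟨σ_y⟩ = 6/14.
⟨S_y⟩ = (ħ/2)·⟨σ_y⟩.

0.429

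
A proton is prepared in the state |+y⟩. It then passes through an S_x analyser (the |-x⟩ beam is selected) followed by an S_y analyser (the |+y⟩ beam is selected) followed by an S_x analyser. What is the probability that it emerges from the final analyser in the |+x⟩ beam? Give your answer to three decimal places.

First analyser (S_x): from |+y⟩, P(|-x⟩) = 1/2.
After stage 1 the state is |-x⟩; P(|+y⟩) = |⟨+y|-x⟩|² = 1/2.
After stage 2 the state is |+y⟩; P(|+x⟩) = |⟨+x|+y⟩|² = 1/2.
Joint probability = 1/2 × 1/2 × 1/2 = 0.125.

0.125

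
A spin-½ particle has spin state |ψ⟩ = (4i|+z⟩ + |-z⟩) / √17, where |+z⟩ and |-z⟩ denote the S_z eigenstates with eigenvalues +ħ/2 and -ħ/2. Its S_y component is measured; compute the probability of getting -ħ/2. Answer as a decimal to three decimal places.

|-y⟩ = (|+z⟩ - i|-z⟩)/√2, so ⟨-y|ψ⟩ = (5i) / (√2·√17).
P = |5i|² / 34 = 25/34.

0.735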